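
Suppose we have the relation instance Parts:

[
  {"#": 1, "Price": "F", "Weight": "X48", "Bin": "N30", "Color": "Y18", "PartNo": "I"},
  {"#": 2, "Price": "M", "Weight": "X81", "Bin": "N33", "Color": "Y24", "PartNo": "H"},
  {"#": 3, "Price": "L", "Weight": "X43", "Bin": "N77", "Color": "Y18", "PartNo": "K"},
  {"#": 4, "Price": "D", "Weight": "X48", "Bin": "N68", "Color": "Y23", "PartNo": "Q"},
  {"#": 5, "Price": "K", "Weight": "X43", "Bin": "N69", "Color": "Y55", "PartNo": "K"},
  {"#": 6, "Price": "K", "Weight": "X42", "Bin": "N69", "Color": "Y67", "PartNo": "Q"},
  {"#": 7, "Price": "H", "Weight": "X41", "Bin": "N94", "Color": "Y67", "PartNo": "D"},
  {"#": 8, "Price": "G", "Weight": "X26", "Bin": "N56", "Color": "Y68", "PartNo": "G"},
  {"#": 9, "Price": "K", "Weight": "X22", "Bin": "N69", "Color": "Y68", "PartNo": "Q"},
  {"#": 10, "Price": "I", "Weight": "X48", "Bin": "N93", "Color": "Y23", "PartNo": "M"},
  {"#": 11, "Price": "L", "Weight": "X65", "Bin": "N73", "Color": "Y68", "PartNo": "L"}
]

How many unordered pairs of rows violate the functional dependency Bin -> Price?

0

Bin=N69: all 3 rows agree on Price — 0 pairs.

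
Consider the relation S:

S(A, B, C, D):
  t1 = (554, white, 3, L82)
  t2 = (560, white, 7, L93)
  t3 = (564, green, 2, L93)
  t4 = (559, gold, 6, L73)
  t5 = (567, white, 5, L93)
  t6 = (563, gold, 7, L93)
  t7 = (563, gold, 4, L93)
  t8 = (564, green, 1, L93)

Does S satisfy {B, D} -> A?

No

(B=white, D=L82): row 1 → A = 554 ✓
(B=white, D=L93): rows 2, 5 → A takes values {560, 567} — violation
(B=green, D=L93): rows 3, 8 → A = 564, 564 ✓
(B=gold, D=L73): row 4 → A = 559 ✓
(B=gold, D=L93): rows 6, 7 → A = 563, 563 ✓
Two rows agree on {B, D} but differ on A, so {B, D} -> A does not hold.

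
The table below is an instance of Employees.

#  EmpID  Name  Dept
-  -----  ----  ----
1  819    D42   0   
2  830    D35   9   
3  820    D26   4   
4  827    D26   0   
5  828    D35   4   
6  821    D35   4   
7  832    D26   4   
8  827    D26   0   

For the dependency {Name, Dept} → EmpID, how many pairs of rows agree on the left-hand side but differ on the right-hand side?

(Name=D26, Dept=4): violating pairs (3,7) — 1 pair.
(Name=D26, Dept=0): all 2 rows agree on EmpID — 0 pairs.
(Name=D35, Dept=4): violating pairs (5,6) — 1 pair.

2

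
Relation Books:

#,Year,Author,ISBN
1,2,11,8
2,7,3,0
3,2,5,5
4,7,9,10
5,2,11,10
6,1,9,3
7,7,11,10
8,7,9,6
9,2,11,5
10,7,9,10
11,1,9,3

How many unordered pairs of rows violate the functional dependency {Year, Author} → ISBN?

(Year=2, Author=11): violating pairs (1,5), (1,9), (5,9) — 3 pairs.
(Year=7, Author=9): violating pairs (4,8), (8,10) — 2 pairs.
(Year=1, Author=9): all 2 rows agree on ISBN — 0 pairs.

5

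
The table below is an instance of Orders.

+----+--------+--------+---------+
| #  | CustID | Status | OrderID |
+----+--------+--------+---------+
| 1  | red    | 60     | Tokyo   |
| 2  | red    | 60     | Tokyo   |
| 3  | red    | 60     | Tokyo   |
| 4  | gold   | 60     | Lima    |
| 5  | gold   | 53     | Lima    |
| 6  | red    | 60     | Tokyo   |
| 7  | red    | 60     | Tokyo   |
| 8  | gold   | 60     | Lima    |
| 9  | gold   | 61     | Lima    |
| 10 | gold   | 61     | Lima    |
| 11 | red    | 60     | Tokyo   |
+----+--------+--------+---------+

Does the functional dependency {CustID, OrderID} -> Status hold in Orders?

No

(CustID=red, OrderID=Tokyo): rows 1, 2, 3, 6, 7, 11 → Status = 60, 60, 60, 60, 60, 60 ✓
(CustID=gold, OrderID=Lima): rows 4, 5, 8, 9, 10 → Status takes values {60, 53, 61} — violation
Two rows agree on {CustID, OrderID} but differ on Status, so {CustID, OrderID} -> Status does not hold.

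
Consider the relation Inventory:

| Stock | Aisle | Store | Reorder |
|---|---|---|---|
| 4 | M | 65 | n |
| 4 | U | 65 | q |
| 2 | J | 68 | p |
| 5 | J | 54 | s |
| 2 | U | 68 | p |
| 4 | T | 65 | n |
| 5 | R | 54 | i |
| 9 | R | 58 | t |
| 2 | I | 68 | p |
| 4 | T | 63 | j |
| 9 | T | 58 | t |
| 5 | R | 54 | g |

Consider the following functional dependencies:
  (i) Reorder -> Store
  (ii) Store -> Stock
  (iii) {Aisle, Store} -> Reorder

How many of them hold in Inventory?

(i) Reorder -> Store: every LHS value maps to a single RHS value — holds.
(ii) Store -> Stock: every LHS value maps to a single RHS value — holds.
(iii) {Aisle, Store} -> Reorder: (Aisle=R, Store=54): 2 rows → Reorder takes values {i, g} — violation — fails.
2 of the 3 dependencies hold.

2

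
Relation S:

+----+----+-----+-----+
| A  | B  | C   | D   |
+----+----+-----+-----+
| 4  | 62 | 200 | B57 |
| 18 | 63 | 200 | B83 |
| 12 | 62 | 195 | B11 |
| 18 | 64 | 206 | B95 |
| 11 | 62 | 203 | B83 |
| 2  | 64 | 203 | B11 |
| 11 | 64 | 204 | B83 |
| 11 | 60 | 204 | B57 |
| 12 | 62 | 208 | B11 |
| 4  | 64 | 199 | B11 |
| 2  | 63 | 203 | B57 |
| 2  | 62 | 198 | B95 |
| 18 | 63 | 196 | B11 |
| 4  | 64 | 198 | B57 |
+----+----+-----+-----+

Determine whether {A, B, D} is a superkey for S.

Two distinct rows share (A=12, B=62, D=B11), so {A, B, D} does not determine every attribute — not a superkey.

No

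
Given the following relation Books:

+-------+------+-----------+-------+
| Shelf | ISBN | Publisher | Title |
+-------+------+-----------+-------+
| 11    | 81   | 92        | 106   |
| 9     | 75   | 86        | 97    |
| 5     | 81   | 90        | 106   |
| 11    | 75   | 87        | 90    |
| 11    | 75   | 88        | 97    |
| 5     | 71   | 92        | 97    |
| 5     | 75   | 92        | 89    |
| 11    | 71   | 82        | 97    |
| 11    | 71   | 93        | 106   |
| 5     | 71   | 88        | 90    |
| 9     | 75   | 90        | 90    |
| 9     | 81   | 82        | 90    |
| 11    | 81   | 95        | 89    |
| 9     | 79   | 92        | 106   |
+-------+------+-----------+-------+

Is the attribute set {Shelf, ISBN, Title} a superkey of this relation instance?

All 14 rows have distinct {Shelf, ISBN, Title} values, so {Shelf, ISBN, Title} → (all attributes) holds and {Shelf, ISBN, Title} is a superkey.

Yes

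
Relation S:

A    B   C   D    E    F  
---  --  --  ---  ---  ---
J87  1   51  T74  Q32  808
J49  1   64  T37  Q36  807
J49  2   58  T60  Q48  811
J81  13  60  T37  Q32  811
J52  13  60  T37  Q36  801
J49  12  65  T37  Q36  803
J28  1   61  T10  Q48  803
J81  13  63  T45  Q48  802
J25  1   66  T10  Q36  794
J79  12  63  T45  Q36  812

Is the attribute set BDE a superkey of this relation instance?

All 10 rows have distinct BDE values, so BDE → (all attributes) holds and BDE is a superkey.

Yes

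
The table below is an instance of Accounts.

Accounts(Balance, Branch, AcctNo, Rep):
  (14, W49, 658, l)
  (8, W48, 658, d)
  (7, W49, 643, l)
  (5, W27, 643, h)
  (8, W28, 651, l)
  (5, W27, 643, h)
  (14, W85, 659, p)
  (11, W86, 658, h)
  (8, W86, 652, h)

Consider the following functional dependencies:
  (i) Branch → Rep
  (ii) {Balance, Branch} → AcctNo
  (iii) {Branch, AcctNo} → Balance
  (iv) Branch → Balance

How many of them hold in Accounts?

(i) Branch → Rep: every LHS value maps to a single RHS value — holds.
(ii) {Balance, Branch} → AcctNo: every LHS value maps to a single RHS value — holds.
(iii) {Branch, AcctNo} → Balance: every LHS value maps to a single RHS value — holds.
(iv) Branch → Balance: Branch=W49: 2 rows → Balance takes values {14, 7} — violation; Branch=W86: 2 rows → Balance takes values {11, 8} — violation — fails.
3 of the 4 dependencies hold.

3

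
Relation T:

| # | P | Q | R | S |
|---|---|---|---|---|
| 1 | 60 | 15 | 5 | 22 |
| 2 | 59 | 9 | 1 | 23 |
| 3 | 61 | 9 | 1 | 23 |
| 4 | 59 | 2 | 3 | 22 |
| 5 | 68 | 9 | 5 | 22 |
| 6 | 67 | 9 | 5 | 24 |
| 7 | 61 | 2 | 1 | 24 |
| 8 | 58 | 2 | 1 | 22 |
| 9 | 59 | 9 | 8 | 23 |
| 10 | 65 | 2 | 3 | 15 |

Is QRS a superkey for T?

Rows 2 and 3 have the same QRS value (Q=9, R=1, S=23) but are distinct tuples, so QRS does not determine every attribute — not a superkey.

No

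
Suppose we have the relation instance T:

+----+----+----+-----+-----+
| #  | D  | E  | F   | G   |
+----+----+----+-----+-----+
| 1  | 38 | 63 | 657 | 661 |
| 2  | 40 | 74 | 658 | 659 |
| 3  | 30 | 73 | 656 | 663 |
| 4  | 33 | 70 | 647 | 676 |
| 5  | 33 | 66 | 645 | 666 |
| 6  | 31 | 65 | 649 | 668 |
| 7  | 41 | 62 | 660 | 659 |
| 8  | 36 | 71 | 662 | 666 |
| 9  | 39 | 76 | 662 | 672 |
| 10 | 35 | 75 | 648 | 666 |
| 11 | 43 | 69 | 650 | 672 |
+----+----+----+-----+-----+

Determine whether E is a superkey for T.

Yes

All 11 rows have distinct E values, so E → (all attributes) holds and E is a superkey.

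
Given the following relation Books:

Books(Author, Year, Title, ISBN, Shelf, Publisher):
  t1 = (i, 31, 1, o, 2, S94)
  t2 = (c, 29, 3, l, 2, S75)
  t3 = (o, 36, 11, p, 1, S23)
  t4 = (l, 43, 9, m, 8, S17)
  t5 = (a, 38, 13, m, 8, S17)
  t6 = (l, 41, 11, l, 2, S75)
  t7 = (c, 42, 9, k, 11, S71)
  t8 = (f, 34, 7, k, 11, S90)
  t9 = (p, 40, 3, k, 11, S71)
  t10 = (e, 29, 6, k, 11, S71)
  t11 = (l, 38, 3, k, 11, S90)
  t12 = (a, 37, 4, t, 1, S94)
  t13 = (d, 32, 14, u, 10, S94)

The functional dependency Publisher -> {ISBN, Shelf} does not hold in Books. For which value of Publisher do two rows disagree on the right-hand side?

Publisher=S94: rows 1, 12, 13 → {ISBN,Shelf} takes values {(o, 2), (t, 1), (u, 10)} — violation
Publisher=S75: rows 2, 6 → {ISBN,Shelf} = (l, 2), (l, 2) ✓
Publisher=S23: row 3 → {ISBN,Shelf} = (p, 1) ✓
Publisher=S17: rows 4, 5 → {ISBN,Shelf} = (m, 8), (m, 8) ✓
Publisher=S71: rows 7, 9, 10 → {ISBN,Shelf} = (k, 11), (k, 11), (k, 11) ✓
Publisher=S90: rows 8, 11 → {ISBN,Shelf} = (k, 11), (k, 11) ✓
The only Publisher value with inconsistent RHS is Publisher=S94.

S94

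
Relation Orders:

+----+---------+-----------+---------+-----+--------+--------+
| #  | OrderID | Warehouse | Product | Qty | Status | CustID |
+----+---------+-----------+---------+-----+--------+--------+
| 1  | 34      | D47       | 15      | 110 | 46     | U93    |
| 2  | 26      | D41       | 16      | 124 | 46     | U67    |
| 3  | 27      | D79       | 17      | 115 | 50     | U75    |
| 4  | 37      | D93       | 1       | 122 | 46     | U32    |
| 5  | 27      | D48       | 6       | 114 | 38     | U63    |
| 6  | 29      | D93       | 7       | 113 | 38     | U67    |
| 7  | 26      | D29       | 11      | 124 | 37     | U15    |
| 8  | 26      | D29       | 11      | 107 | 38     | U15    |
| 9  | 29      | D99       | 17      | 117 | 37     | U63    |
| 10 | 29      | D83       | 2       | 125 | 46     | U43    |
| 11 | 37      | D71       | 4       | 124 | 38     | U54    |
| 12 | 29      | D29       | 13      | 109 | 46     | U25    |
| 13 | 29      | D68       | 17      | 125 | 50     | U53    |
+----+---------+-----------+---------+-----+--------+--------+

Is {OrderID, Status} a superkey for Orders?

Rows 10 and 12 have the same {OrderID, Status} value (OrderID=29, Status=46) but are distinct tuples, so {OrderID, Status} does not determine every attribute — not a superkey.

No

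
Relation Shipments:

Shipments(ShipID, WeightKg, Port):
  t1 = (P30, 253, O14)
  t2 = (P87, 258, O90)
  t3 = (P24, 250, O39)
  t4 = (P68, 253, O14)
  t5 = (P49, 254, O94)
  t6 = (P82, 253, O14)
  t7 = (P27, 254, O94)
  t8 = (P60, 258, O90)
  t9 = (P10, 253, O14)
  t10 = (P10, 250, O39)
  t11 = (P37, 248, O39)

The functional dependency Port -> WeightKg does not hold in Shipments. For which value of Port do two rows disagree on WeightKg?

Port=O14: rows 1, 4, 6, 9 → WeightKg = 253, 253, 253, 253 ✓
Port=O90: rows 2, 8 → WeightKg = 258, 258 ✓
Port=O39: rows 3, 10, 11 → WeightKg takes values {250, 248} — violation
Port=O94: rows 5, 7 → WeightKg = 254, 254 ✓
The only Port value with inconsistent WeightKg is Port=O39.

O39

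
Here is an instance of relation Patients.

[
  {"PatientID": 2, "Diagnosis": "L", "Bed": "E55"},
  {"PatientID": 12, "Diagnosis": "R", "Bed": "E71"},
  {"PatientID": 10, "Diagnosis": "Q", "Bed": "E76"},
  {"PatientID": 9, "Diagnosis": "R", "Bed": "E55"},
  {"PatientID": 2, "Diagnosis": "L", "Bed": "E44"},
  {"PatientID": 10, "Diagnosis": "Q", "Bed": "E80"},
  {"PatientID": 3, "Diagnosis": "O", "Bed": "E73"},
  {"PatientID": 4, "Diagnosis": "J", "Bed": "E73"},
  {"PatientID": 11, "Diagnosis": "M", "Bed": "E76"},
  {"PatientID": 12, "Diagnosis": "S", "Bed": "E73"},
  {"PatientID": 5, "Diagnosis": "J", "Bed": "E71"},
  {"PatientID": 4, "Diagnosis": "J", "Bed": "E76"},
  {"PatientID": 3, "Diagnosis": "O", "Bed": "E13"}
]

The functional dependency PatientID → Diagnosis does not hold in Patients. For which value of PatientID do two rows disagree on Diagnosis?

PatientID=2: 2 rows → Diagnosis = L, L ✓
PatientID=12: 2 rows → Diagnosis takes values {R, S} — violation
PatientID=10: 2 rows → Diagnosis = Q, Q ✓
PatientID=9: 1 row → Diagnosis = R ✓
PatientID=3: 2 rows → Diagnosis = O, O ✓
PatientID=4: 2 rows → Diagnosis = J, J ✓
PatientID=11: 1 row → Diagnosis = M ✓
PatientID=5: 1 row → Diagnosis = J ✓
The only PatientID value with inconsistent Diagnosis is PatientID=12.

12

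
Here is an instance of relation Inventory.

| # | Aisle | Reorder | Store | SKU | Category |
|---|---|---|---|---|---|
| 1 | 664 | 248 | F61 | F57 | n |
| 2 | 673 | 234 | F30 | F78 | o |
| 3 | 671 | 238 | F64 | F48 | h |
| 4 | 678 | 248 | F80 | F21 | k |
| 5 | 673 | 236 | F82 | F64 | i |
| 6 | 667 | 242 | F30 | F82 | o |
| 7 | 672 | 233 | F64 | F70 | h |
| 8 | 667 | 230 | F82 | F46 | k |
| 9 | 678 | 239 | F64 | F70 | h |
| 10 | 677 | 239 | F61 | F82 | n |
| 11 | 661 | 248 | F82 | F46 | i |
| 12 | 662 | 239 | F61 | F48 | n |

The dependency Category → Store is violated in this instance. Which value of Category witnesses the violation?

k

Category=n: rows 1, 10, 12 → Store = F61, F61, F61 ✓
Category=o: rows 2, 6 → Store = F30, F30 ✓
Category=h: rows 3, 7, 9 → Store = F64, F64, F64 ✓
Category=k: rows 4, 8 → Store takes values {F80, F82} — violation
Category=i: rows 5, 11 → Store = F82, F82 ✓
The only Category value with inconsistent Store is Category=k.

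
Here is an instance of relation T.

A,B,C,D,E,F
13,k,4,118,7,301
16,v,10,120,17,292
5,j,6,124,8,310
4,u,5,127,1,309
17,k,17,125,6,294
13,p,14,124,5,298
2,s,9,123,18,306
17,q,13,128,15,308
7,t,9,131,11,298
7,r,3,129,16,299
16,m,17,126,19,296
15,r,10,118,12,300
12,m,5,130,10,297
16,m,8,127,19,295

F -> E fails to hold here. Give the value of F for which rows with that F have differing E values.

298

F=301: 1 row → E = 7 ✓
F=292: 1 row → E = 17 ✓
F=310: 1 row → E = 8 ✓
F=309: 1 row → E = 1 ✓
F=294: 1 row → E = 6 ✓
F=298: 2 rows → E takes values {5, 11} — violation
F=306: 1 row → E = 18 ✓
F=308: 1 row → E = 15 ✓
F=299: 1 row → E = 16 ✓
F=296: 1 row → E = 19 ✓
F=300: 1 row → E = 12 ✓
F=297: 1 row → E = 10 ✓
F=295: 1 row → E = 19 ✓
The only F value with inconsistent E is F=298.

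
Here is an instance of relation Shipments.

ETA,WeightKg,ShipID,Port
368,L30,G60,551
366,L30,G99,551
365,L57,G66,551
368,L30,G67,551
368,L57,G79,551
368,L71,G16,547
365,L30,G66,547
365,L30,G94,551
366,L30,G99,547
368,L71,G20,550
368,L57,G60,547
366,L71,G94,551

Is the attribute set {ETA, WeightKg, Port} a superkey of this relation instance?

No

Two distinct rows share (ETA=368, WeightKg=L30, Port=551), so {ETA, WeightKg, Port} does not determine every attribute — not a superkey.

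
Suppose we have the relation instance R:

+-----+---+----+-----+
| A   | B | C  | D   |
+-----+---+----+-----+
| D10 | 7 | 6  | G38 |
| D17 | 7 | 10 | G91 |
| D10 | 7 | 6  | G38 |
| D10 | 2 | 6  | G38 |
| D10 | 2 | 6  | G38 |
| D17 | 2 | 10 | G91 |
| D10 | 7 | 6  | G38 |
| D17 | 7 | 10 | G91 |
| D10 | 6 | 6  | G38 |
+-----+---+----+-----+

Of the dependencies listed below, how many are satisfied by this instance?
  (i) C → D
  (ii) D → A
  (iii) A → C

(i) C → D: every LHS value maps to a single RHS value — holds.
(ii) D → A: every LHS value maps to a single RHS value — holds.
(iii) A → C: every LHS value maps to a single RHS value — holds.
3 of the 3 dependencies hold.

3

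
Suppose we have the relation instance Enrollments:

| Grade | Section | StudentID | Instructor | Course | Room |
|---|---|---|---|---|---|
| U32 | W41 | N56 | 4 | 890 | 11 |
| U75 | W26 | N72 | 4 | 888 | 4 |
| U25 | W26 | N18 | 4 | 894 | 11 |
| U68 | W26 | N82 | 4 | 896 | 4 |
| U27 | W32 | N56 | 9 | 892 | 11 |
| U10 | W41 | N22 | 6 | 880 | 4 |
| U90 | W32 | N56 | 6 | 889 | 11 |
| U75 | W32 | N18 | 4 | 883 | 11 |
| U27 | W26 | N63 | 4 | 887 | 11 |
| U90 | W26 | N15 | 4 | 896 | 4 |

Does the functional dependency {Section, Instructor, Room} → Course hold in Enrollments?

(Section=W41, Instructor=4, Room=11): 1 row → Course = 890 ✓
(Section=W26, Instructor=4, Room=4): 3 rows → Course takes values {888, 896} — violation
(Section=W26, Instructor=4, Room=11): 2 rows → Course takes values {894, 887} — violation
(Section=W32, Instructor=9, Room=11): 1 row → Course = 892 ✓
(Section=W41, Instructor=6, Room=4): 1 row → Course = 880 ✓
(Section=W32, Instructor=6, Room=11): 1 row → Course = 889 ✓
(Section=W32, Instructor=4, Room=11): 1 row → Course = 883 ✓
Two rows agree on {Section, Instructor, Room} but differ on Course, so {Section, Instructor, Room} → Course does not hold.

No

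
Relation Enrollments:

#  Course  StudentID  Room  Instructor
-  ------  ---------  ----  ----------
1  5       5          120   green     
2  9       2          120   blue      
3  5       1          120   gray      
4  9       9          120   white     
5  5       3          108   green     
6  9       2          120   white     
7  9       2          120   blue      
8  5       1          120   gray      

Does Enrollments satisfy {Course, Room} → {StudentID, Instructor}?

No

(Course=5, Room=120): rows 1, 3, 8 → {StudentID,Instructor} takes values {(5, green), (1, gray)} — violation
(Course=9, Room=120): rows 2, 4, 6, 7 → {StudentID,Instructor} takes values {(2, blue), (9, white), (2, white)} — violation
(Course=5, Room=108): row 5 → {StudentID,Instructor} = (3, green) ✓
Two rows agree on {Course, Room} but differ on {StudentID, Instructor}, so {Course, Room} → {StudentID, Instructor} does not hold.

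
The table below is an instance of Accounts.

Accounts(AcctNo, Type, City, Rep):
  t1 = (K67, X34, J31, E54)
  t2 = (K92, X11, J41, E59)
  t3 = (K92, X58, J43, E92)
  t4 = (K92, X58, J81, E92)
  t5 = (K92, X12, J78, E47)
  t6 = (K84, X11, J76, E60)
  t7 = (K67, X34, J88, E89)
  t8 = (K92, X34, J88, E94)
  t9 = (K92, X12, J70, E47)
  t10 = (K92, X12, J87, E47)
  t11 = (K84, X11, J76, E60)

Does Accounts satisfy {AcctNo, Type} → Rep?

(AcctNo=K67, Type=X34): rows 1, 7 → Rep takes values {E54, E89} — violation
(AcctNo=K92, Type=X11): row 2 → Rep = E59 ✓
(AcctNo=K92, Type=X58): rows 3, 4 → Rep = E92, E92 ✓
(AcctNo=K92, Type=X12): rows 5, 9, 10 → Rep = E47, E47, E47 ✓
(AcctNo=K84, Type=X11): rows 6, 11 → Rep = E60, E60 ✓
(AcctNo=K92, Type=X34): row 8 → Rep = E94 ✓
Two rows agree on {AcctNo, Type} but differ on Rep, so {AcctNo, Type} → Rep does not hold.

No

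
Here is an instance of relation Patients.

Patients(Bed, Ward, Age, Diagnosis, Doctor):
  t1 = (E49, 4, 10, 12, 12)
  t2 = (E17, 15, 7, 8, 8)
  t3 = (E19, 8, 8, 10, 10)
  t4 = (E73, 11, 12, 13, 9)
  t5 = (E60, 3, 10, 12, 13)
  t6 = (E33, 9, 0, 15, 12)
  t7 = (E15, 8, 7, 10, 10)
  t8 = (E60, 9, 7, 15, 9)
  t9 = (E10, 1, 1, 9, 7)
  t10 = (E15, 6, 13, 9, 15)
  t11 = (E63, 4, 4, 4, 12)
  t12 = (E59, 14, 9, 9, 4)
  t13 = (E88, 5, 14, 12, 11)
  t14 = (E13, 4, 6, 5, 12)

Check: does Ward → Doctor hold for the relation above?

Ward=4: rows 1, 11, 14 → Doctor = 12, 12, 12 ✓
Ward=15: row 2 → Doctor = 8 ✓
Ward=8: rows 3, 7 → Doctor = 10, 10 ✓
Ward=11: row 4 → Doctor = 9 ✓
Ward=3: row 5 → Doctor = 13 ✓
Ward=9: rows 6, 8 → Doctor takes values {12, 9} — violation
Ward=1: row 9 → Doctor = 7 ✓
Ward=6: row 10 → Doctor = 15 ✓
Ward=14: row 12 → Doctor = 4 ✓
Ward=5: row 13 → Doctor = 11 ✓
Two rows agree on Ward but differ on Doctor, so Ward → Doctor does not hold.

No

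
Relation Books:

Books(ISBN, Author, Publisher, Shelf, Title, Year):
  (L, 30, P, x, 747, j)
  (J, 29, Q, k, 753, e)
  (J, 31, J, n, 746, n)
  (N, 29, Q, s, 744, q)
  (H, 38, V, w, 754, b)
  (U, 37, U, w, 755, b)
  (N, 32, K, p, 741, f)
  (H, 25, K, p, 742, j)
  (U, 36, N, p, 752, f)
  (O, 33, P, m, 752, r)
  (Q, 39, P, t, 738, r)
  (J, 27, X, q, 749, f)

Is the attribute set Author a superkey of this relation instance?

No

Two distinct rows share Author=29, so Author does not determine every attribute — not a superkey.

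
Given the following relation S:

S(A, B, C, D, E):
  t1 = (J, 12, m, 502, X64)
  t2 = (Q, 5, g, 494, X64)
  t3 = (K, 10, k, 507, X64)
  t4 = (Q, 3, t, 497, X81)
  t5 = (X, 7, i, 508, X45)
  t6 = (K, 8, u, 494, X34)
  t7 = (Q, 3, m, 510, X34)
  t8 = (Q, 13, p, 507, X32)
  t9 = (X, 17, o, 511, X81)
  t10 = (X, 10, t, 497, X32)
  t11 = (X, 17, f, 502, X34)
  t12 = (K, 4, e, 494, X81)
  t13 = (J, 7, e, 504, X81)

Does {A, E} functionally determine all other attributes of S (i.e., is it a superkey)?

Yes

All 13 rows have distinct {A, E} values, so {A, E} → (all attributes) holds and {A, E} is a superkey.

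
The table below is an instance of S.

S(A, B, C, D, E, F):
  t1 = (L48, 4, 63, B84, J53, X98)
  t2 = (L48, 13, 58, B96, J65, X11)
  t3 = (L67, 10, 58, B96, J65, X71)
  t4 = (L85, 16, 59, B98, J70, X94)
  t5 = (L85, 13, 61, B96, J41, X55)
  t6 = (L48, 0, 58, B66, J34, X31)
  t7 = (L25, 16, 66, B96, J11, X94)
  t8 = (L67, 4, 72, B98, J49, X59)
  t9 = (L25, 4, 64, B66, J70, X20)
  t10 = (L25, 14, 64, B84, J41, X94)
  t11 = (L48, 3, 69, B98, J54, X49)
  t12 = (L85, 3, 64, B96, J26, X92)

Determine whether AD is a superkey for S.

No

Rows 5 and 12 have the same AD value (A=L85, D=B96) but are distinct tuples, so AD does not determine every attribute — not a superkey.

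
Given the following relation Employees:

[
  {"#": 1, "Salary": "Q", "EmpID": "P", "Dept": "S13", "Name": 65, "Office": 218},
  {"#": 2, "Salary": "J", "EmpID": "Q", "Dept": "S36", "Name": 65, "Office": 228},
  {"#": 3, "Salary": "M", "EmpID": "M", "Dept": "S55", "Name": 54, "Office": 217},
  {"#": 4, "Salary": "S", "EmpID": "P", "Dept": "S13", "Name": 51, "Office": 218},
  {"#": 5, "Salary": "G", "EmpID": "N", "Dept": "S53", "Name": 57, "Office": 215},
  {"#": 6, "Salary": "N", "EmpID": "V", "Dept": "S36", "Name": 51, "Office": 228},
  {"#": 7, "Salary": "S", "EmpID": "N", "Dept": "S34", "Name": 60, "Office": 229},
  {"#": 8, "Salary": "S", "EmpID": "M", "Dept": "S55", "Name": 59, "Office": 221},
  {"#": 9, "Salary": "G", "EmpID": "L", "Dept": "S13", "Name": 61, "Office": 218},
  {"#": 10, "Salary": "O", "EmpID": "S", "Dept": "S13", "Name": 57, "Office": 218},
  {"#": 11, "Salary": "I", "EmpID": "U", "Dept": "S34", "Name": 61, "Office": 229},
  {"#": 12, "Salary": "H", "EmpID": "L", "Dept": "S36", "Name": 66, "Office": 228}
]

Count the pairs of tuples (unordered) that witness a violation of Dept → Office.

1

Dept=S13: all 4 rows agree on Office — 0 pairs.
Dept=S36: all 3 rows agree on Office — 0 pairs.
Dept=S55: violating pairs (3,8) — 1 pair.
Dept=S34: all 2 rows agree on Office — 0 pairs.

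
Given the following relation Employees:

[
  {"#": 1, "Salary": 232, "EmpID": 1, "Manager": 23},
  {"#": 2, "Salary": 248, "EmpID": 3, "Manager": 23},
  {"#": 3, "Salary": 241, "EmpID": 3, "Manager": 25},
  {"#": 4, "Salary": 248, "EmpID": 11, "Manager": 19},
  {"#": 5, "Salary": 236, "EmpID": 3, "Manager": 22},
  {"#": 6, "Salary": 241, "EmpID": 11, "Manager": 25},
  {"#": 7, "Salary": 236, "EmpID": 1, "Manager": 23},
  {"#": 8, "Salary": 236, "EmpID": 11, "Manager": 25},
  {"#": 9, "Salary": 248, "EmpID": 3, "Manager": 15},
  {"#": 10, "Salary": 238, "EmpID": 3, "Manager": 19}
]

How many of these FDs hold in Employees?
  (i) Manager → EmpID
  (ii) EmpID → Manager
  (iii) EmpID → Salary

0

(i) Manager → EmpID: Manager=23: rows 1, 2, 7 → EmpID takes values {1, 3} — violation; Manager=25: rows 3, 6, 8 → EmpID takes values {3, 11} — violation; Manager=19: rows 4, 10 → EmpID takes values {11, 3} — violation — fails.
(ii) EmpID → Manager: EmpID=3: rows 2, 3, 5, 9, 10 → Manager takes values {23, 25, 22, 15, 19} — violation; EmpID=11: rows 4, 6, 8 → Manager takes values {19, 25} — violation — fails.
(iii) EmpID → Salary: EmpID=1: rows 1, 7 → Salary takes values {232, 236} — violation; EmpID=3: rows 2, 3, 5, 9, 10 → Salary takes values {248, 241, 236, 238} — violation; EmpID=11: rows 4, 6, 8 → Salary takes values {248, 241, 236} — violation — fails.
None of the 3 dependencies hold.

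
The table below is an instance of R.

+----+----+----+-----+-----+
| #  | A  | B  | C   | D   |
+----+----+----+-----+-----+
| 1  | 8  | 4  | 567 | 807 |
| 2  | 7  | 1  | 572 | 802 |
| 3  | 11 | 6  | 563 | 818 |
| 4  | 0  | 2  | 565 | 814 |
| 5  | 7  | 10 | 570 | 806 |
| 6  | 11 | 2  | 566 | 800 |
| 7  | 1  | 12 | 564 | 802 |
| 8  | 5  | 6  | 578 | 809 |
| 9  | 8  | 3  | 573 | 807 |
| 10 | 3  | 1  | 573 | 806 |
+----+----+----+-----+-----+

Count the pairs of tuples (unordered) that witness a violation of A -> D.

A=8: all 2 rows agree on D — 0 pairs.
A=7: violating pairs (2,5) — 1 pair.
A=11: violating pairs (3,6) — 1 pair.

2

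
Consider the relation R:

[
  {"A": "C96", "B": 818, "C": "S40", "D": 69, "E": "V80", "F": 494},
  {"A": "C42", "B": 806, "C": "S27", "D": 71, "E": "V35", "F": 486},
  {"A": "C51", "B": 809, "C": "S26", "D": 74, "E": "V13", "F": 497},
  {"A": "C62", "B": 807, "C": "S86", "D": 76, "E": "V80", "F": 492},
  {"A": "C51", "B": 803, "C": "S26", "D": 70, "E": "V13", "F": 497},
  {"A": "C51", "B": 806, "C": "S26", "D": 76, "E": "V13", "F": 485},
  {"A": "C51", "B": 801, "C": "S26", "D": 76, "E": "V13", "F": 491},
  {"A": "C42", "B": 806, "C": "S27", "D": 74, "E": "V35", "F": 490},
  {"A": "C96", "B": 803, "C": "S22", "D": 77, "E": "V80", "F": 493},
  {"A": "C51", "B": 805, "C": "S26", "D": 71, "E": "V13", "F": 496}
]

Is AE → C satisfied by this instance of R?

No

(A=C96, E=V80): 2 rows → C takes values {S40, S22} — violation
(A=C42, E=V35): 2 rows → C = S27, S27 ✓
(A=C51, E=V13): 5 rows → C = S26, S26, S26, S26, S26 ✓
(A=C62, E=V80): 1 row → C = S86 ✓
Two rows agree on AE but differ on C, so AE → C does not hold.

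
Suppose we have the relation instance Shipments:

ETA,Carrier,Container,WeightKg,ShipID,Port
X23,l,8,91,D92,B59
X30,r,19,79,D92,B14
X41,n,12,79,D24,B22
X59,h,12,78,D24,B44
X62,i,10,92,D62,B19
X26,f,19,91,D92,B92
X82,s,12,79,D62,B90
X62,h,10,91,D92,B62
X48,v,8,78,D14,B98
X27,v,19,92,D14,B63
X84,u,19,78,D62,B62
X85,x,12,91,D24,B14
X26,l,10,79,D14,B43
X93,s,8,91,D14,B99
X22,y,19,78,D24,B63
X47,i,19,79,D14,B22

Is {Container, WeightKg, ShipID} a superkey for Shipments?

All 16 rows have distinct {Container, WeightKg, ShipID} values, so {Container, WeightKg, ShipID} → (all attributes) holds and {Container, WeightKg, ShipID} is a superkey.

Yes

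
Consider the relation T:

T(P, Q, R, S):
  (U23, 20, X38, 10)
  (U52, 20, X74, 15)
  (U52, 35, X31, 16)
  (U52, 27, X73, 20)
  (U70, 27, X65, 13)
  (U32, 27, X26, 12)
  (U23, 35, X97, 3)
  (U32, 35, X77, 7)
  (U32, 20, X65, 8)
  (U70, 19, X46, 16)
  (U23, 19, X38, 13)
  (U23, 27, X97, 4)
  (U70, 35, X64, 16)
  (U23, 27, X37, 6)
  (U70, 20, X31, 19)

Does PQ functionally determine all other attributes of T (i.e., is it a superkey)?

Two distinct rows share (P=U23, Q=27), so PQ does not determine every attribute — not a superkey.

No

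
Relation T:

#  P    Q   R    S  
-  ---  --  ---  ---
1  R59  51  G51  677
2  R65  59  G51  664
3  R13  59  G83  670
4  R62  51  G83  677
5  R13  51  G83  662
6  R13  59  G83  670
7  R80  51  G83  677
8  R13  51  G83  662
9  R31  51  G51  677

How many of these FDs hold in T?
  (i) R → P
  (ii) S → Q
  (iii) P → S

(i) R → P: R=G51: rows 1, 2, 9 → P takes values {R59, R65, R31} — violation; R=G83: rows 3, 4, 5, 6, 7, 8 → P takes values {R13, R62, R80} — violation — fails.
(ii) S → Q: every LHS value maps to a single RHS value — holds.
(iii) P → S: P=R13: rows 3, 5, 6, 8 → S takes values {670, 662} — violation — fails.
1 of the 3 dependencies holds.

1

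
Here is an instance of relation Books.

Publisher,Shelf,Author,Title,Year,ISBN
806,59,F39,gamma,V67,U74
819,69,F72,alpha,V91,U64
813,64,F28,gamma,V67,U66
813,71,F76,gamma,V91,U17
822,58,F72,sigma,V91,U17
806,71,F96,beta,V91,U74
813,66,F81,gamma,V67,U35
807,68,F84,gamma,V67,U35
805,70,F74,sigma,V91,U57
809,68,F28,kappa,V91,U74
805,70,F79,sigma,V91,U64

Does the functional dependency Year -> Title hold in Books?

Year=V67: 4 rows → Title = gamma, gamma, gamma, gamma ✓
Year=V91: 7 rows → Title takes values {alpha, gamma, sigma, beta, kappa} — violation
Two rows agree on Year but differ on Title, so Year -> Title does not hold.

No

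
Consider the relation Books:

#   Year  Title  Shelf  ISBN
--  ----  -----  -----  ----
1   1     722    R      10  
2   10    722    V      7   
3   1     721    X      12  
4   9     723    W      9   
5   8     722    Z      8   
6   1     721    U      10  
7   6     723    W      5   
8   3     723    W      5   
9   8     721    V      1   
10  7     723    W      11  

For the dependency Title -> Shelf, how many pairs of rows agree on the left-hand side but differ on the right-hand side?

Title=722: violating pairs (1,2), (1,5), (2,5) — 3 pairs.
Title=721: violating pairs (3,6), (3,9), (6,9) — 3 pairs.
Title=723: all 4 rows agree on Shelf — 0 pairs.

6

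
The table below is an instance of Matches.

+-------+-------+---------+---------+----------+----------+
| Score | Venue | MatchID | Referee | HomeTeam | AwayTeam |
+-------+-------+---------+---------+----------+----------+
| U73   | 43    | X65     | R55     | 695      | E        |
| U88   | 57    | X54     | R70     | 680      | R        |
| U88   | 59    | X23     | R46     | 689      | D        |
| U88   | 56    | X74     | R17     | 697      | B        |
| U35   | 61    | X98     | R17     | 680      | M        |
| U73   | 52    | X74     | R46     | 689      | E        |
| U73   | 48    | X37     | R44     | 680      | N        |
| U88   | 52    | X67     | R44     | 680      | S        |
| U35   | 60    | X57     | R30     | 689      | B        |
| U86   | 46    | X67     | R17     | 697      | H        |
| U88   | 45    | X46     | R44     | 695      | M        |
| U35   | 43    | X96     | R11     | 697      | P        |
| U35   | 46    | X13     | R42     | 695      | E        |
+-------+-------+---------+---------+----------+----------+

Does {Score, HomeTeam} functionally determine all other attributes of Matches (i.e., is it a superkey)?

No

Two distinct rows share (Score=U88, HomeTeam=680), so {Score, HomeTeam} does not determine every attribute — not a superkey.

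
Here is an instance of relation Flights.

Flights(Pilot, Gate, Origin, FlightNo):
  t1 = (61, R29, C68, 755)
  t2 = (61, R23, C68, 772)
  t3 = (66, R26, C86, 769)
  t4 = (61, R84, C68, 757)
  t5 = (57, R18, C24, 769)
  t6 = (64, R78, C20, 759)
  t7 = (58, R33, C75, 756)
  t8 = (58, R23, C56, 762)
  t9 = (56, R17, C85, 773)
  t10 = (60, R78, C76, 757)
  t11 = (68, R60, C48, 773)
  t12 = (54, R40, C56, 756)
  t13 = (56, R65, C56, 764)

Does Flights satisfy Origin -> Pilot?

Origin=C68: rows 1, 2, 4 → Pilot = 61, 61, 61 ✓
Origin=C86: row 3 → Pilot = 66 ✓
Origin=C24: row 5 → Pilot = 57 ✓
Origin=C20: row 6 → Pilot = 64 ✓
Origin=C75: row 7 → Pilot = 58 ✓
Origin=C56: rows 8, 12, 13 → Pilot takes values {58, 54, 56} — violation
Origin=C85: row 9 → Pilot = 56 ✓
Origin=C76: row 10 → Pilot = 60 ✓
Origin=C48: row 11 → Pilot = 68 ✓
Two rows agree on Origin but differ on Pilot, so Origin -> Pilot does not hold.

No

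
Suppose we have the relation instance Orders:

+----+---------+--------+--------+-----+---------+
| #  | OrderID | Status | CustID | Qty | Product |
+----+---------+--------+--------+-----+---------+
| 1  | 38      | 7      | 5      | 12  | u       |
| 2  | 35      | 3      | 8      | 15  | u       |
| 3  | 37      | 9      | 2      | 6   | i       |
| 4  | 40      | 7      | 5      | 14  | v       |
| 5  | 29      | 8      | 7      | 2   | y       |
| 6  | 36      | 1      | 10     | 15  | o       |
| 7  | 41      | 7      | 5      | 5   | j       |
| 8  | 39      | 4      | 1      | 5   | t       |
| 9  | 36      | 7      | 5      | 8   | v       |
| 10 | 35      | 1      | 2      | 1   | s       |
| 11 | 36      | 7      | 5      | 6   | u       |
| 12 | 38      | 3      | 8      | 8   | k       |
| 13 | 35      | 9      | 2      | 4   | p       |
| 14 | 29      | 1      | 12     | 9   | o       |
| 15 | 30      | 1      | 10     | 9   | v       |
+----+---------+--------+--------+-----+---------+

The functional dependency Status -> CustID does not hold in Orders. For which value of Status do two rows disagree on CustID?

Status=7: rows 1, 4, 7, 9, 11 → CustID = 5, 5, 5, 5, 5 ✓
Status=3: rows 2, 12 → CustID = 8, 8 ✓
Status=9: rows 3, 13 → CustID = 2, 2 ✓
Status=8: row 5 → CustID = 7 ✓
Status=1: rows 6, 10, 14, 15 → CustID takes values {10, 2, 12} — violation
Status=4: row 8 → CustID = 1 ✓
The only Status value with inconsistent CustID is Status=1.

1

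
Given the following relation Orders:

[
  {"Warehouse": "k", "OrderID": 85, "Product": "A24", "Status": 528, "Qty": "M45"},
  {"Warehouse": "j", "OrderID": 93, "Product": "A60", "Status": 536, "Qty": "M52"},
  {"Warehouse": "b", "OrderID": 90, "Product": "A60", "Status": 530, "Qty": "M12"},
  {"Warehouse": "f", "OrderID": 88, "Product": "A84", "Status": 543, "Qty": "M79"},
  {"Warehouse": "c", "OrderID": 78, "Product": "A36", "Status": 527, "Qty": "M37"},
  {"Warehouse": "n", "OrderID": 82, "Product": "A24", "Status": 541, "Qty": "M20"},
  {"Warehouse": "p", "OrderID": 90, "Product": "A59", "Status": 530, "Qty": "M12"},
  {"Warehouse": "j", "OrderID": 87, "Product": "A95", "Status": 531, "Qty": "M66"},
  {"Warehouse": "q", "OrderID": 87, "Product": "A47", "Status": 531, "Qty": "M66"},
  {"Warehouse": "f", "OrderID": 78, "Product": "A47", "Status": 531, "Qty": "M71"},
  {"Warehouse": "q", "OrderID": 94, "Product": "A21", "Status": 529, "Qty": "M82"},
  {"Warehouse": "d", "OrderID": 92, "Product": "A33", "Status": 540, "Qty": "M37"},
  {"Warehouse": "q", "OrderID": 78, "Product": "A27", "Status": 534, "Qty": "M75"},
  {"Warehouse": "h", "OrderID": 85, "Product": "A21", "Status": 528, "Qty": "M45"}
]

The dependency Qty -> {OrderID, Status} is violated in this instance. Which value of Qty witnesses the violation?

Qty=M45: 2 rows → {OrderID,Status} = (85, 528), (85, 528) ✓
Qty=M52: 1 row → {OrderID,Status} = (93, 536) ✓
Qty=M12: 2 rows → {OrderID,Status} = (90, 530), (90, 530) ✓
Qty=M79: 1 row → {OrderID,Status} = (88, 543) ✓
Qty=M37: 2 rows → {OrderID,Status} takes values {(78, 527), (92, 540)} — violation
Qty=M20: 1 row → {OrderID,Status} = (82, 541) ✓
Qty=M66: 2 rows → {OrderID,Status} = (87, 531), (87, 531) ✓
Qty=M71: 1 row → {OrderID,Status} = (78, 531) ✓
Qty=M82: 1 row → {OrderID,Status} = (94, 529) ✓
Qty=M75: 1 row → {OrderID,Status} = (78, 534) ✓
The only Qty value with inconsistent RHS is Qty=M37.

M37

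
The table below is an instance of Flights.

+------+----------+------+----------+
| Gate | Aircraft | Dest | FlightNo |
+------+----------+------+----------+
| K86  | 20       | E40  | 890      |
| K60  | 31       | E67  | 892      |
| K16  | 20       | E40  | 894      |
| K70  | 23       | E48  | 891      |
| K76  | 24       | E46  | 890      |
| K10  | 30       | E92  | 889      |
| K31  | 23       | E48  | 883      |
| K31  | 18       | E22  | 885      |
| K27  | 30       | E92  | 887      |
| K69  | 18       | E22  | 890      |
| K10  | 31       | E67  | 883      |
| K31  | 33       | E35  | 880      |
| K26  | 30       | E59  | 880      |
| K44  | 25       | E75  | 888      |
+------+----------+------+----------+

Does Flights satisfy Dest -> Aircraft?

Dest=E40: 2 rows → Aircraft = 20, 20 ✓
Dest=E67: 2 rows → Aircraft = 31, 31 ✓
Dest=E48: 2 rows → Aircraft = 23, 23 ✓
Dest=E46: 1 row → Aircraft = 24 ✓
Dest=E92: 2 rows → Aircraft = 30, 30 ✓
Dest=E22: 2 rows → Aircraft = 18, 18 ✓
Dest=E35: 1 row → Aircraft = 33 ✓
Dest=E59: 1 row → Aircraft = 30 ✓
Dest=E75: 1 row → Aircraft = 25 ✓
Every Dest value is associated with a single Aircraft value, so Dest -> Aircraft holds.

Yes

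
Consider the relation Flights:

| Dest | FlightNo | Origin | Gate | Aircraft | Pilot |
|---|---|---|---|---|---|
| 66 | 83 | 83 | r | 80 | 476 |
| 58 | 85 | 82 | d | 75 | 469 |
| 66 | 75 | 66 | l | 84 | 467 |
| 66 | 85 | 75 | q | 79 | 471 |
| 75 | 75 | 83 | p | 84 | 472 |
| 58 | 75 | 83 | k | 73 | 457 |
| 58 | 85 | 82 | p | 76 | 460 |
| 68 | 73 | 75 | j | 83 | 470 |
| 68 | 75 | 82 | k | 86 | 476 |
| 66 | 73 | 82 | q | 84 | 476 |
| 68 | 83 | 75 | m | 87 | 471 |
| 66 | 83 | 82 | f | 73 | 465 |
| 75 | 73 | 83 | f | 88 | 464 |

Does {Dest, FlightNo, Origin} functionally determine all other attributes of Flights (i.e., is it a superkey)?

Two distinct rows share (Dest=58, FlightNo=85, Origin=82), so {Dest, FlightNo, Origin} does not determine every attribute — not a superkey.

No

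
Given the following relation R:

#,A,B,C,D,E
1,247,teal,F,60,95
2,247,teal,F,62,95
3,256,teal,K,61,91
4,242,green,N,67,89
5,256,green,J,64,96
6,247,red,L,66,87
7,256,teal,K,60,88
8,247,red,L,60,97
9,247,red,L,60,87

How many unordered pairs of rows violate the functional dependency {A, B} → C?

(A=247, B=teal): all 2 rows agree on C — 0 pairs.
(A=256, B=teal): all 2 rows agree on C — 0 pairs.
(A=247, B=red): all 3 rows agree on C — 0 pairs.

0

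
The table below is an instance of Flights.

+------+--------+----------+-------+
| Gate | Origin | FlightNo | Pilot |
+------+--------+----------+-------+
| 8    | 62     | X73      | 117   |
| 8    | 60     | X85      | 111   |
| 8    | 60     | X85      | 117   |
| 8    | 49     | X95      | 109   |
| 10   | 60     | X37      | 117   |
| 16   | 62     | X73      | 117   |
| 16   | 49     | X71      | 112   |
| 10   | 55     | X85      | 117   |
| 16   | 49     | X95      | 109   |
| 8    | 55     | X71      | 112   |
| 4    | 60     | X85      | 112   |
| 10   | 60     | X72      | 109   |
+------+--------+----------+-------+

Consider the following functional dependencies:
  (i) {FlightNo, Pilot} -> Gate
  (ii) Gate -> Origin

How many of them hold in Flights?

(i) {FlightNo, Pilot} -> Gate: (FlightNo=X73, Pilot=117): 2 rows → Gate takes values {8, 16} — violation; (FlightNo=X85, Pilot=117): 2 rows → Gate takes values {8, 10} — violation; (FlightNo=X95, Pilot=109): 2 rows → Gate takes values {8, 16} — violation; (FlightNo=X71, Pilot=112): 2 rows → Gate takes values {16, 8} — violation — fails.
(ii) Gate -> Origin: Gate=8: 5 rows → Origin takes values {62, 60, 49, 55} — violation; Gate=10: 3 rows → Origin takes values {60, 55} — violation; Gate=16: 3 rows → Origin takes values {62, 49} — violation — fails.
None of the 2 dependencies hold.

0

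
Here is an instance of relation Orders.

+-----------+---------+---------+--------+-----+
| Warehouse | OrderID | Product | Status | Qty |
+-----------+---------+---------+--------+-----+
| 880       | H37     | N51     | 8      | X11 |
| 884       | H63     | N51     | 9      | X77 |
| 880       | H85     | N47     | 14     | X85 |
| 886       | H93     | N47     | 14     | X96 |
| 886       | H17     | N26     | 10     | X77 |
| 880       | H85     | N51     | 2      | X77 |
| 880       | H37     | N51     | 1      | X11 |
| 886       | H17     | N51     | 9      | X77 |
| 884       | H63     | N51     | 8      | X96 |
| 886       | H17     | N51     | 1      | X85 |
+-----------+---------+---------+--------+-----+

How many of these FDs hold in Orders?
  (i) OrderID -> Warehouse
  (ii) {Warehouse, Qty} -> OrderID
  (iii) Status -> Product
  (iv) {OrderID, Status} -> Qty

(i) OrderID -> Warehouse: every LHS value maps to a single RHS value — holds.
(ii) {Warehouse, Qty} -> OrderID: every LHS value maps to a single RHS value — holds.
(iii) Status -> Product: every LHS value maps to a single RHS value — holds.
(iv) {OrderID, Status} -> Qty: every LHS value maps to a single RHS value — holds.
4 of the 4 dependencies hold.

4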